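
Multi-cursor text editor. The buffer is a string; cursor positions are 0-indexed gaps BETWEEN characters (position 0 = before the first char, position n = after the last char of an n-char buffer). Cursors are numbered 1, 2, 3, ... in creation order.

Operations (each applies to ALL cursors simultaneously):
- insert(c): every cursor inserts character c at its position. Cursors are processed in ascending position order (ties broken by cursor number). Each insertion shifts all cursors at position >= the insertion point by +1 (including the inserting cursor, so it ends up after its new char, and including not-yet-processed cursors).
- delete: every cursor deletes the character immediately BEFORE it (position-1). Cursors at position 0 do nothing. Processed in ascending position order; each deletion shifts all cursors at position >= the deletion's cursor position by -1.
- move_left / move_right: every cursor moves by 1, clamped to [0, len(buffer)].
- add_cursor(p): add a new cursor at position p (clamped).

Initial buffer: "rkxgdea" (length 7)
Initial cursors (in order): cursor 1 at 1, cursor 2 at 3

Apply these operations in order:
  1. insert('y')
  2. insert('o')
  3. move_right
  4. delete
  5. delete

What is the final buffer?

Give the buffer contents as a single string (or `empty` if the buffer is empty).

Answer: ryxydea

Derivation:
After op 1 (insert('y')): buffer="rykxygdea" (len 9), cursors c1@2 c2@5, authorship .1..2....
After op 2 (insert('o')): buffer="ryokxyogdea" (len 11), cursors c1@3 c2@7, authorship .11..22....
After op 3 (move_right): buffer="ryokxyogdea" (len 11), cursors c1@4 c2@8, authorship .11..22....
After op 4 (delete): buffer="ryoxyodea" (len 9), cursors c1@3 c2@6, authorship .11.22...
After op 5 (delete): buffer="ryxydea" (len 7), cursors c1@2 c2@4, authorship .1.2...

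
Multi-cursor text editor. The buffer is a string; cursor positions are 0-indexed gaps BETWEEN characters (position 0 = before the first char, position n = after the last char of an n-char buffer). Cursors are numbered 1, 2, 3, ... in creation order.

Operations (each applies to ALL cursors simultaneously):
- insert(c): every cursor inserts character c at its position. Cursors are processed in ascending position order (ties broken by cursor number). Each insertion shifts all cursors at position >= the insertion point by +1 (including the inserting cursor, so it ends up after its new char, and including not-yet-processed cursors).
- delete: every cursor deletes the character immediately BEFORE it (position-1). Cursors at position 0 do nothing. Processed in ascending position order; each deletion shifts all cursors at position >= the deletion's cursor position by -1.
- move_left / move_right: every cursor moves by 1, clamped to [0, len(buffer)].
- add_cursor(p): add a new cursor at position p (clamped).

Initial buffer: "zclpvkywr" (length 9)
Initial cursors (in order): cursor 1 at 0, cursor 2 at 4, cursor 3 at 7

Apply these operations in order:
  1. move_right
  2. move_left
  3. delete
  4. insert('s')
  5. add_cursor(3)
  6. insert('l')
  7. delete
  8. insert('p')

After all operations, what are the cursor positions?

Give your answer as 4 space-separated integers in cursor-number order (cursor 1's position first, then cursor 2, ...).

Answer: 2 8 12 5

Derivation:
After op 1 (move_right): buffer="zclpvkywr" (len 9), cursors c1@1 c2@5 c3@8, authorship .........
After op 2 (move_left): buffer="zclpvkywr" (len 9), cursors c1@0 c2@4 c3@7, authorship .........
After op 3 (delete): buffer="zclvkwr" (len 7), cursors c1@0 c2@3 c3@5, authorship .......
After op 4 (insert('s')): buffer="szclsvkswr" (len 10), cursors c1@1 c2@5 c3@8, authorship 1...2..3..
After op 5 (add_cursor(3)): buffer="szclsvkswr" (len 10), cursors c1@1 c4@3 c2@5 c3@8, authorship 1...2..3..
After op 6 (insert('l')): buffer="slzcllslvkslwr" (len 14), cursors c1@2 c4@5 c2@8 c3@12, authorship 11..4.22..33..
After op 7 (delete): buffer="szclsvkswr" (len 10), cursors c1@1 c4@3 c2@5 c3@8, authorship 1...2..3..
After op 8 (insert('p')): buffer="spzcplspvkspwr" (len 14), cursors c1@2 c4@5 c2@8 c3@12, authorship 11..4.22..33..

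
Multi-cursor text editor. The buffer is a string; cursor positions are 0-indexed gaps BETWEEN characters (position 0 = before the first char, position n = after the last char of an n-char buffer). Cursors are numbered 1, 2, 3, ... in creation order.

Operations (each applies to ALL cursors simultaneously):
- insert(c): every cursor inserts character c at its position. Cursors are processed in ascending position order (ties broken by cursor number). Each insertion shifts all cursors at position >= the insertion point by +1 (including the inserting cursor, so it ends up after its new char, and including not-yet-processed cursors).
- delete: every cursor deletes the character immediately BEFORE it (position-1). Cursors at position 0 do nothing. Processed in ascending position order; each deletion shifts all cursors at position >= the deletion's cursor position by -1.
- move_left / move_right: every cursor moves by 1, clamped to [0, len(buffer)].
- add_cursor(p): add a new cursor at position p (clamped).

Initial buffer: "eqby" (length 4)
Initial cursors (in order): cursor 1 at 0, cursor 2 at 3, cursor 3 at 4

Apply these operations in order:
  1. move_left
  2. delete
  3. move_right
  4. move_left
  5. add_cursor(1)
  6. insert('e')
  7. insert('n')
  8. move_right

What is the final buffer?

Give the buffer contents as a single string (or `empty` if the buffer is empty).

After op 1 (move_left): buffer="eqby" (len 4), cursors c1@0 c2@2 c3@3, authorship ....
After op 2 (delete): buffer="ey" (len 2), cursors c1@0 c2@1 c3@1, authorship ..
After op 3 (move_right): buffer="ey" (len 2), cursors c1@1 c2@2 c3@2, authorship ..
After op 4 (move_left): buffer="ey" (len 2), cursors c1@0 c2@1 c3@1, authorship ..
After op 5 (add_cursor(1)): buffer="ey" (len 2), cursors c1@0 c2@1 c3@1 c4@1, authorship ..
After op 6 (insert('e')): buffer="eeeeey" (len 6), cursors c1@1 c2@5 c3@5 c4@5, authorship 1.234.
After op 7 (insert('n')): buffer="eneeeennny" (len 10), cursors c1@2 c2@9 c3@9 c4@9, authorship 11.234234.
After op 8 (move_right): buffer="eneeeennny" (len 10), cursors c1@3 c2@10 c3@10 c4@10, authorship 11.234234.

Answer: eneeeennny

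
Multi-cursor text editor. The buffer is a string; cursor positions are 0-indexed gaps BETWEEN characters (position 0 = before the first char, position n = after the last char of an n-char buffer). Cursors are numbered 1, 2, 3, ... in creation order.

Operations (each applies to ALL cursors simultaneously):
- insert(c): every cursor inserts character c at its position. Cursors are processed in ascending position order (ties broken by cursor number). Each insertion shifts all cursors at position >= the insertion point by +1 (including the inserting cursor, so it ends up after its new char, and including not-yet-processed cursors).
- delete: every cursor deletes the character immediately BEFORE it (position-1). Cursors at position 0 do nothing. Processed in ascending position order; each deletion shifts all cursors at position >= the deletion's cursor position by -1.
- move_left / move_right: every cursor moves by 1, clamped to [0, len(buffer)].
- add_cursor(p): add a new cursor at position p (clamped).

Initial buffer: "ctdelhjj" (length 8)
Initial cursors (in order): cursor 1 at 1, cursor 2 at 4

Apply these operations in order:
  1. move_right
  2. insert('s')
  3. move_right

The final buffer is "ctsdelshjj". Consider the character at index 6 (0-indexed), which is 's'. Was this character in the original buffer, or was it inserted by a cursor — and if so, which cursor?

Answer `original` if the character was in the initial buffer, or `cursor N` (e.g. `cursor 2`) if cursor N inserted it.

After op 1 (move_right): buffer="ctdelhjj" (len 8), cursors c1@2 c2@5, authorship ........
After op 2 (insert('s')): buffer="ctsdelshjj" (len 10), cursors c1@3 c2@7, authorship ..1...2...
After op 3 (move_right): buffer="ctsdelshjj" (len 10), cursors c1@4 c2@8, authorship ..1...2...
Authorship (.=original, N=cursor N): . . 1 . . . 2 . . .
Index 6: author = 2

Answer: cursor 2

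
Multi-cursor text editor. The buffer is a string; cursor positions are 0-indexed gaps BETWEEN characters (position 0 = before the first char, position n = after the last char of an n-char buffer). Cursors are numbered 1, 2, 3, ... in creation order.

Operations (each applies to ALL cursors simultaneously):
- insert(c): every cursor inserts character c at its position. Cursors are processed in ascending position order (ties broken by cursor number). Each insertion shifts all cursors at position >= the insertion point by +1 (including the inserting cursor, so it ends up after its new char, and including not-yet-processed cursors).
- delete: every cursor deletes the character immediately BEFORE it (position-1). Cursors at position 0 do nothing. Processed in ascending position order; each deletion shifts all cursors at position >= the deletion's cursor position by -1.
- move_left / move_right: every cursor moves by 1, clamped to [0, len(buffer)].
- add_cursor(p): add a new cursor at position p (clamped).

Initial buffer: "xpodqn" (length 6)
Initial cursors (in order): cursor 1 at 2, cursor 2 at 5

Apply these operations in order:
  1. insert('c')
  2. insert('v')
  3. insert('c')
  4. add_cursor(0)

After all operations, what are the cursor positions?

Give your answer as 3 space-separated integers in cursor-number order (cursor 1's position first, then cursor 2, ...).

After op 1 (insert('c')): buffer="xpcodqcn" (len 8), cursors c1@3 c2@7, authorship ..1...2.
After op 2 (insert('v')): buffer="xpcvodqcvn" (len 10), cursors c1@4 c2@9, authorship ..11...22.
After op 3 (insert('c')): buffer="xpcvcodqcvcn" (len 12), cursors c1@5 c2@11, authorship ..111...222.
After op 4 (add_cursor(0)): buffer="xpcvcodqcvcn" (len 12), cursors c3@0 c1@5 c2@11, authorship ..111...222.

Answer: 5 11 0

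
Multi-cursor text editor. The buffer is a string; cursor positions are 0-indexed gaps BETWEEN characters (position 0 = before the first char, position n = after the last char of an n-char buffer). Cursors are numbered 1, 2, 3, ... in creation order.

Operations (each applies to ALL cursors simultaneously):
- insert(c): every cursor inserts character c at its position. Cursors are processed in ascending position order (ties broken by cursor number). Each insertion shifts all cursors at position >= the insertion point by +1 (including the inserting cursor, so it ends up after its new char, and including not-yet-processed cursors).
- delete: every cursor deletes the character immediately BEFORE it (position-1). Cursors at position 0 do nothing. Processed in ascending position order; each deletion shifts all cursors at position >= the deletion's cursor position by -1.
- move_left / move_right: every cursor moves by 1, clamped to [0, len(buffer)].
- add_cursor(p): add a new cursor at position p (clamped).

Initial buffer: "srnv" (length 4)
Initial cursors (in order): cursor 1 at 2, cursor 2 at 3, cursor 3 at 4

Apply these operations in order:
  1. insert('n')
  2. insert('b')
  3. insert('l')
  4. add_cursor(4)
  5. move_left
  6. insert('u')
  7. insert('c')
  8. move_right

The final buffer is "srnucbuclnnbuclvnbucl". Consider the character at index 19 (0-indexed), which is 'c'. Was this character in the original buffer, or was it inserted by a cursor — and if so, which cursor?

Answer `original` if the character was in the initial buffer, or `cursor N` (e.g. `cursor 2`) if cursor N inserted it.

Answer: cursor 3

Derivation:
After op 1 (insert('n')): buffer="srnnnvn" (len 7), cursors c1@3 c2@5 c3@7, authorship ..1.2.3
After op 2 (insert('b')): buffer="srnbnnbvnb" (len 10), cursors c1@4 c2@7 c3@10, authorship ..11.22.33
After op 3 (insert('l')): buffer="srnblnnblvnbl" (len 13), cursors c1@5 c2@9 c3@13, authorship ..111.222.333
After op 4 (add_cursor(4)): buffer="srnblnnblvnbl" (len 13), cursors c4@4 c1@5 c2@9 c3@13, authorship ..111.222.333
After op 5 (move_left): buffer="srnblnnblvnbl" (len 13), cursors c4@3 c1@4 c2@8 c3@12, authorship ..111.222.333
After op 6 (insert('u')): buffer="srnubulnnbulvnbul" (len 17), cursors c4@4 c1@6 c2@11 c3@16, authorship ..14111.2222.3333
After op 7 (insert('c')): buffer="srnucbuclnnbuclvnbucl" (len 21), cursors c4@5 c1@8 c2@14 c3@20, authorship ..1441111.22222.33333
After op 8 (move_right): buffer="srnucbuclnnbuclvnbucl" (len 21), cursors c4@6 c1@9 c2@15 c3@21, authorship ..1441111.22222.33333
Authorship (.=original, N=cursor N): . . 1 4 4 1 1 1 1 . 2 2 2 2 2 . 3 3 3 3 3
Index 19: author = 3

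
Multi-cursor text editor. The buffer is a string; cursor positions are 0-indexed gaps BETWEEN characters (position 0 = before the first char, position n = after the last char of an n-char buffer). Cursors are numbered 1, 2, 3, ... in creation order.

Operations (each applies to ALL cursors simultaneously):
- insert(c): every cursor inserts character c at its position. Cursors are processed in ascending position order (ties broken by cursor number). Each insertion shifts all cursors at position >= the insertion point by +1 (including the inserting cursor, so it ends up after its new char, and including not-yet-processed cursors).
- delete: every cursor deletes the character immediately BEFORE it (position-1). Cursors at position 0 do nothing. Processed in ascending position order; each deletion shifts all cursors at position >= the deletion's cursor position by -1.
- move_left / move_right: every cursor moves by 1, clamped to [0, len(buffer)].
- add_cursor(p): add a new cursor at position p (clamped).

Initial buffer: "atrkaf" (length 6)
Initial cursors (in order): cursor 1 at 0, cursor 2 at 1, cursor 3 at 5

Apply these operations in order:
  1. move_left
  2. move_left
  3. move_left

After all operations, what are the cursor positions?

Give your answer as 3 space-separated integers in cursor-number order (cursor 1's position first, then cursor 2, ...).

After op 1 (move_left): buffer="atrkaf" (len 6), cursors c1@0 c2@0 c3@4, authorship ......
After op 2 (move_left): buffer="atrkaf" (len 6), cursors c1@0 c2@0 c3@3, authorship ......
After op 3 (move_left): buffer="atrkaf" (len 6), cursors c1@0 c2@0 c3@2, authorship ......

Answer: 0 0 2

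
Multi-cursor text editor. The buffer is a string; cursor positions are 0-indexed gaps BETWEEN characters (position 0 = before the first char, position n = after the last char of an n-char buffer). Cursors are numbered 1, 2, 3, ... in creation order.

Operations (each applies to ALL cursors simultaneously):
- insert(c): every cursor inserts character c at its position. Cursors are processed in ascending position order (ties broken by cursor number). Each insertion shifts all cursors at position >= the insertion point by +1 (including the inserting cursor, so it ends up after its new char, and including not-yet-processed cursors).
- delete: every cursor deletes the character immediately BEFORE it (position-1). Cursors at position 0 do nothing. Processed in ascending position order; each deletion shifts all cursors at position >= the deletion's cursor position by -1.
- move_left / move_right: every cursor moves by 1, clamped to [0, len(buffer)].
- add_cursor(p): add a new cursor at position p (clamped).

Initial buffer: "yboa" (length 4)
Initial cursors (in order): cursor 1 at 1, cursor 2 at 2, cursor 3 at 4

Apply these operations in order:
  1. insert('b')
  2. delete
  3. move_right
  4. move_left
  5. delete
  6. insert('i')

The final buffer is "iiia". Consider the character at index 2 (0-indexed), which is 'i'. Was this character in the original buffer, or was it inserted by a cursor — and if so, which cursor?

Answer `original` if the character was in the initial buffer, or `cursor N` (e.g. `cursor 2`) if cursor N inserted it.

After op 1 (insert('b')): buffer="ybbboab" (len 7), cursors c1@2 c2@4 c3@7, authorship .1.2..3
After op 2 (delete): buffer="yboa" (len 4), cursors c1@1 c2@2 c3@4, authorship ....
After op 3 (move_right): buffer="yboa" (len 4), cursors c1@2 c2@3 c3@4, authorship ....
After op 4 (move_left): buffer="yboa" (len 4), cursors c1@1 c2@2 c3@3, authorship ....
After op 5 (delete): buffer="a" (len 1), cursors c1@0 c2@0 c3@0, authorship .
After op 6 (insert('i')): buffer="iiia" (len 4), cursors c1@3 c2@3 c3@3, authorship 123.
Authorship (.=original, N=cursor N): 1 2 3 .
Index 2: author = 3

Answer: cursor 3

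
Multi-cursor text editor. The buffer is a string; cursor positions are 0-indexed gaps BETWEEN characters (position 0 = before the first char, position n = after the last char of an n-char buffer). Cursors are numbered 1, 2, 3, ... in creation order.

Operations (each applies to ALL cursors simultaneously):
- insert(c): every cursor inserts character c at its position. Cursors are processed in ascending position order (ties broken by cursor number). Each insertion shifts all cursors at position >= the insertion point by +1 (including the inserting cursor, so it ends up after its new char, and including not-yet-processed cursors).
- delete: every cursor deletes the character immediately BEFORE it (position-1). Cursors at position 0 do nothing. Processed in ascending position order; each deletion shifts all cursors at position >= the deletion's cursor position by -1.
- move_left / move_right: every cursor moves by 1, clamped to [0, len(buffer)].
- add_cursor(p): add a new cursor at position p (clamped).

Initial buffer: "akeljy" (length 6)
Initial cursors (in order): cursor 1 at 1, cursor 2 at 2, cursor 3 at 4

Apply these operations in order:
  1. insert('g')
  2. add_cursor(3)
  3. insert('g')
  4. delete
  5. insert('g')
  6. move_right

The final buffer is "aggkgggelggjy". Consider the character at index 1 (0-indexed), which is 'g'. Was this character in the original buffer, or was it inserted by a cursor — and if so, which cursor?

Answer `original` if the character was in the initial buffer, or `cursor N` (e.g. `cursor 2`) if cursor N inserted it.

Answer: cursor 1

Derivation:
After op 1 (insert('g')): buffer="agkgelgjy" (len 9), cursors c1@2 c2@4 c3@7, authorship .1.2..3..
After op 2 (add_cursor(3)): buffer="agkgelgjy" (len 9), cursors c1@2 c4@3 c2@4 c3@7, authorship .1.2..3..
After op 3 (insert('g')): buffer="aggkgggelggjy" (len 13), cursors c1@3 c4@5 c2@7 c3@11, authorship .11.422..33..
After op 4 (delete): buffer="agkgelgjy" (len 9), cursors c1@2 c4@3 c2@4 c3@7, authorship .1.2..3..
After op 5 (insert('g')): buffer="aggkgggelggjy" (len 13), cursors c1@3 c4@5 c2@7 c3@11, authorship .11.422..33..
After op 6 (move_right): buffer="aggkgggelggjy" (len 13), cursors c1@4 c4@6 c2@8 c3@12, authorship .11.422..33..
Authorship (.=original, N=cursor N): . 1 1 . 4 2 2 . . 3 3 . .
Index 1: author = 1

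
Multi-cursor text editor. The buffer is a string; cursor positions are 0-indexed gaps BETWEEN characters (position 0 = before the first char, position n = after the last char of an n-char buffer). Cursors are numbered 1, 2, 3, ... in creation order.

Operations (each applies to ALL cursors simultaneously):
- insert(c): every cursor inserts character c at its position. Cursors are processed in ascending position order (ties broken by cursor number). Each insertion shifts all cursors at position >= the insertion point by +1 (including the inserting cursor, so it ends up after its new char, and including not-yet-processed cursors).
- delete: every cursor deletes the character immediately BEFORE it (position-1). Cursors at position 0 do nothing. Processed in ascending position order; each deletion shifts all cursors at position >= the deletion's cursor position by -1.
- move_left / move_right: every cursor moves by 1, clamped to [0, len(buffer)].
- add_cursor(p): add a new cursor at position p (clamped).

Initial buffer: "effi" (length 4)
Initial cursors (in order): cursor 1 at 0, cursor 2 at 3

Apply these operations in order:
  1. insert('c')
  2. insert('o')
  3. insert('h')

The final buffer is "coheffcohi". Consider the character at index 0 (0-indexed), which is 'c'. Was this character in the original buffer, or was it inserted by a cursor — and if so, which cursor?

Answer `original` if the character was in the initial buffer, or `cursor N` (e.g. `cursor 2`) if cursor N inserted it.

Answer: cursor 1

Derivation:
After op 1 (insert('c')): buffer="ceffci" (len 6), cursors c1@1 c2@5, authorship 1...2.
After op 2 (insert('o')): buffer="coeffcoi" (len 8), cursors c1@2 c2@7, authorship 11...22.
After op 3 (insert('h')): buffer="coheffcohi" (len 10), cursors c1@3 c2@9, authorship 111...222.
Authorship (.=original, N=cursor N): 1 1 1 . . . 2 2 2 .
Index 0: author = 1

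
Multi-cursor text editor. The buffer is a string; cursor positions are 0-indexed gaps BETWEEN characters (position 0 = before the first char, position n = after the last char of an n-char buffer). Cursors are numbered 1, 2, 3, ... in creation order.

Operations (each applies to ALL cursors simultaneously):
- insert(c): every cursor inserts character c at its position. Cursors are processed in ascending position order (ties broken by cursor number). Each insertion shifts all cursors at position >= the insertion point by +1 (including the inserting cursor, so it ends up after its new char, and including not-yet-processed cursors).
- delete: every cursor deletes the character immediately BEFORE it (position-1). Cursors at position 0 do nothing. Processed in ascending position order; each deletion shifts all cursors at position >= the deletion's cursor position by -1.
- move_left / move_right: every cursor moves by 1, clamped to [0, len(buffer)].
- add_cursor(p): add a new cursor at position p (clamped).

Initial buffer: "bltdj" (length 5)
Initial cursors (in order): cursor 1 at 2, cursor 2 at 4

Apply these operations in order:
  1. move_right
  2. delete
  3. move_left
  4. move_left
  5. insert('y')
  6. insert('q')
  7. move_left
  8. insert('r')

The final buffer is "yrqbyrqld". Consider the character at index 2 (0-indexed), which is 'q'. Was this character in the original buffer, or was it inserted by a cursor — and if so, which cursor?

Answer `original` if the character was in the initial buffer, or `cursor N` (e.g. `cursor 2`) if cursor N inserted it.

After op 1 (move_right): buffer="bltdj" (len 5), cursors c1@3 c2@5, authorship .....
After op 2 (delete): buffer="bld" (len 3), cursors c1@2 c2@3, authorship ...
After op 3 (move_left): buffer="bld" (len 3), cursors c1@1 c2@2, authorship ...
After op 4 (move_left): buffer="bld" (len 3), cursors c1@0 c2@1, authorship ...
After op 5 (insert('y')): buffer="ybyld" (len 5), cursors c1@1 c2@3, authorship 1.2..
After op 6 (insert('q')): buffer="yqbyqld" (len 7), cursors c1@2 c2@5, authorship 11.22..
After op 7 (move_left): buffer="yqbyqld" (len 7), cursors c1@1 c2@4, authorship 11.22..
After op 8 (insert('r')): buffer="yrqbyrqld" (len 9), cursors c1@2 c2@6, authorship 111.222..
Authorship (.=original, N=cursor N): 1 1 1 . 2 2 2 . .
Index 2: author = 1

Answer: cursor 1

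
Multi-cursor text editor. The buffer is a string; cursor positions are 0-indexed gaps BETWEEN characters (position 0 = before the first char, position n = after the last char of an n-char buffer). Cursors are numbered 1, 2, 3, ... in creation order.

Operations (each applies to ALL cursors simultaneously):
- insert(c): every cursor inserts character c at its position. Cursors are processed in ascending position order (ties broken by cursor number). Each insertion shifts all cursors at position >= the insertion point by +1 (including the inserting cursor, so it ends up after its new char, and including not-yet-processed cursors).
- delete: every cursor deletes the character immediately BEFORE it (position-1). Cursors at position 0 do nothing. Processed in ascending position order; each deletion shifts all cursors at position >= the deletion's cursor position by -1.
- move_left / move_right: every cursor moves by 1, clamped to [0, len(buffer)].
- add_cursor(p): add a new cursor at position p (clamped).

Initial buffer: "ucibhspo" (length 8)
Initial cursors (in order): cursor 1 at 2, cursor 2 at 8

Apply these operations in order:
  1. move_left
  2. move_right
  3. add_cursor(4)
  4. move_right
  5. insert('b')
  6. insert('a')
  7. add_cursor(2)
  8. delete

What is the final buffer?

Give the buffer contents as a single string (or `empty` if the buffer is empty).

After op 1 (move_left): buffer="ucibhspo" (len 8), cursors c1@1 c2@7, authorship ........
After op 2 (move_right): buffer="ucibhspo" (len 8), cursors c1@2 c2@8, authorship ........
After op 3 (add_cursor(4)): buffer="ucibhspo" (len 8), cursors c1@2 c3@4 c2@8, authorship ........
After op 4 (move_right): buffer="ucibhspo" (len 8), cursors c1@3 c3@5 c2@8, authorship ........
After op 5 (insert('b')): buffer="ucibbhbspob" (len 11), cursors c1@4 c3@7 c2@11, authorship ...1..3...2
After op 6 (insert('a')): buffer="ucibabhbaspoba" (len 14), cursors c1@5 c3@9 c2@14, authorship ...11..33...22
After op 7 (add_cursor(2)): buffer="ucibabhbaspoba" (len 14), cursors c4@2 c1@5 c3@9 c2@14, authorship ...11..33...22
After op 8 (delete): buffer="uibbhbspob" (len 10), cursors c4@1 c1@3 c3@6 c2@10, authorship ..1..3...2

Answer: uibbhbspob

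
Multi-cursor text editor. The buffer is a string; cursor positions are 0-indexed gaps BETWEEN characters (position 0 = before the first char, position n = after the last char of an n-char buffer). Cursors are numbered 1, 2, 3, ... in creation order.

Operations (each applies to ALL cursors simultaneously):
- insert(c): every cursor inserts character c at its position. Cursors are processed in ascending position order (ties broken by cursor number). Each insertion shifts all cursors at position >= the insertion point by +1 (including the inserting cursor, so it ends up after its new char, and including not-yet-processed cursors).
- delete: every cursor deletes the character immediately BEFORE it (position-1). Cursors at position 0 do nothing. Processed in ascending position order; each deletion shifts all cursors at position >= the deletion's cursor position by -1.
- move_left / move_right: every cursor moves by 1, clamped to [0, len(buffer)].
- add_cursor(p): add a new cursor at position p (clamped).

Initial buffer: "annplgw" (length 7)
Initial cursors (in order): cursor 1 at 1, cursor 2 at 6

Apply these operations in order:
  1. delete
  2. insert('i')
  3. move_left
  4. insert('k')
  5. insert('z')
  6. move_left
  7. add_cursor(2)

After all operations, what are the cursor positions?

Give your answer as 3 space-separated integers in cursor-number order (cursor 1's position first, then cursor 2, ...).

Answer: 1 8 2

Derivation:
After op 1 (delete): buffer="nnplw" (len 5), cursors c1@0 c2@4, authorship .....
After op 2 (insert('i')): buffer="innpliw" (len 7), cursors c1@1 c2@6, authorship 1....2.
After op 3 (move_left): buffer="innpliw" (len 7), cursors c1@0 c2@5, authorship 1....2.
After op 4 (insert('k')): buffer="kinnplkiw" (len 9), cursors c1@1 c2@7, authorship 11....22.
After op 5 (insert('z')): buffer="kzinnplkziw" (len 11), cursors c1@2 c2@9, authorship 111....222.
After op 6 (move_left): buffer="kzinnplkziw" (len 11), cursors c1@1 c2@8, authorship 111....222.
After op 7 (add_cursor(2)): buffer="kzinnplkziw" (len 11), cursors c1@1 c3@2 c2@8, authorship 111....222.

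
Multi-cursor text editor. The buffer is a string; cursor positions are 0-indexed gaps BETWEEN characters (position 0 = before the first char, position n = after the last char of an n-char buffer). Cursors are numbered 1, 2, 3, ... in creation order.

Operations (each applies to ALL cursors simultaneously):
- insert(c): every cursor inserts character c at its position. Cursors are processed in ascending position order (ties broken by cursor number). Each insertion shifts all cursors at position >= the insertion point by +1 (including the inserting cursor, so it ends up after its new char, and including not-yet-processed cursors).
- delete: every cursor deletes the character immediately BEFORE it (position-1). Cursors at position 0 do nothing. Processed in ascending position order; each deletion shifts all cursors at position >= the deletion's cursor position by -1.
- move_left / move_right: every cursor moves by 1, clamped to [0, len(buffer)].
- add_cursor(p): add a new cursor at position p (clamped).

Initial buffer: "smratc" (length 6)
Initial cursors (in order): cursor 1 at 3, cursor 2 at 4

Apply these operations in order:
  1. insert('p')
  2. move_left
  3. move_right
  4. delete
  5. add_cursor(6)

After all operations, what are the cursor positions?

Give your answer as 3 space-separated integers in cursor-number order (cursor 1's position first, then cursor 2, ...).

After op 1 (insert('p')): buffer="smrpaptc" (len 8), cursors c1@4 c2@6, authorship ...1.2..
After op 2 (move_left): buffer="smrpaptc" (len 8), cursors c1@3 c2@5, authorship ...1.2..
After op 3 (move_right): buffer="smrpaptc" (len 8), cursors c1@4 c2@6, authorship ...1.2..
After op 4 (delete): buffer="smratc" (len 6), cursors c1@3 c2@4, authorship ......
After op 5 (add_cursor(6)): buffer="smratc" (len 6), cursors c1@3 c2@4 c3@6, authorship ......

Answer: 3 4 6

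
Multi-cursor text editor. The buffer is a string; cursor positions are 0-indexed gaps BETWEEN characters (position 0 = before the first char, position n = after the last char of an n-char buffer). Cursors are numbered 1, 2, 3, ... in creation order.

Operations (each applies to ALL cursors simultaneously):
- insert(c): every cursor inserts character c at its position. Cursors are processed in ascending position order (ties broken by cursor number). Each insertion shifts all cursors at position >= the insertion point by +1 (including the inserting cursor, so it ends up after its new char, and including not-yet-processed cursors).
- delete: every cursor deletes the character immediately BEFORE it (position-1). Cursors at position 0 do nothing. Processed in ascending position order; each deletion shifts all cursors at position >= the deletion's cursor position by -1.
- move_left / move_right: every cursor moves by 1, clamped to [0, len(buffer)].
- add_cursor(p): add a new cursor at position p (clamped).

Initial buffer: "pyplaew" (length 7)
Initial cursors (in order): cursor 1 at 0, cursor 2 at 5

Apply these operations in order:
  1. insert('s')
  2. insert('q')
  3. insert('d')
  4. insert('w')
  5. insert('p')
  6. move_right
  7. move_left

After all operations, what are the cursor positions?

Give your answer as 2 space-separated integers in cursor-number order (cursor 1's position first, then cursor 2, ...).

Answer: 5 15

Derivation:
After op 1 (insert('s')): buffer="spyplasew" (len 9), cursors c1@1 c2@7, authorship 1.....2..
After op 2 (insert('q')): buffer="sqpyplasqew" (len 11), cursors c1@2 c2@9, authorship 11.....22..
After op 3 (insert('d')): buffer="sqdpyplasqdew" (len 13), cursors c1@3 c2@11, authorship 111.....222..
After op 4 (insert('w')): buffer="sqdwpyplasqdwew" (len 15), cursors c1@4 c2@13, authorship 1111.....2222..
After op 5 (insert('p')): buffer="sqdwppyplasqdwpew" (len 17), cursors c1@5 c2@15, authorship 11111.....22222..
After op 6 (move_right): buffer="sqdwppyplasqdwpew" (len 17), cursors c1@6 c2@16, authorship 11111.....22222..
After op 7 (move_left): buffer="sqdwppyplasqdwpew" (len 17), cursors c1@5 c2@15, authorship 11111.....22222..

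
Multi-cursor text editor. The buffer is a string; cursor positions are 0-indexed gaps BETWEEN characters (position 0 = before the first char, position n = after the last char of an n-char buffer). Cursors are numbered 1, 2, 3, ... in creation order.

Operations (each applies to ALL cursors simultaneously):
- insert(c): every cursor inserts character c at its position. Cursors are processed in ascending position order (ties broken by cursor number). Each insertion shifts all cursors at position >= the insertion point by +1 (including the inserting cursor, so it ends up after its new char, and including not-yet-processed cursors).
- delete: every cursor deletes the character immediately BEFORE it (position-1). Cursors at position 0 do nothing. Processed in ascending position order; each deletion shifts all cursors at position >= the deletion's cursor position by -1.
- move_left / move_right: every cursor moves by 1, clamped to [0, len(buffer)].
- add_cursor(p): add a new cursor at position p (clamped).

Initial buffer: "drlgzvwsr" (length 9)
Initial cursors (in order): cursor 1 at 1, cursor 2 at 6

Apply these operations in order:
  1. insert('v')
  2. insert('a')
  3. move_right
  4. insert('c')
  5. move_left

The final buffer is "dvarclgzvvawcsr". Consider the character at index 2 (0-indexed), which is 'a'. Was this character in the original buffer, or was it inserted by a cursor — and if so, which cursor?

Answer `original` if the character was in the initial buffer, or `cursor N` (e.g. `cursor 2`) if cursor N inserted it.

After op 1 (insert('v')): buffer="dvrlgzvvwsr" (len 11), cursors c1@2 c2@8, authorship .1.....2...
After op 2 (insert('a')): buffer="dvarlgzvvawsr" (len 13), cursors c1@3 c2@10, authorship .11.....22...
After op 3 (move_right): buffer="dvarlgzvvawsr" (len 13), cursors c1@4 c2@11, authorship .11.....22...
After op 4 (insert('c')): buffer="dvarclgzvvawcsr" (len 15), cursors c1@5 c2@13, authorship .11.1....22.2..
After op 5 (move_left): buffer="dvarclgzvvawcsr" (len 15), cursors c1@4 c2@12, authorship .11.1....22.2..
Authorship (.=original, N=cursor N): . 1 1 . 1 . . . . 2 2 . 2 . .
Index 2: author = 1

Answer: cursor 1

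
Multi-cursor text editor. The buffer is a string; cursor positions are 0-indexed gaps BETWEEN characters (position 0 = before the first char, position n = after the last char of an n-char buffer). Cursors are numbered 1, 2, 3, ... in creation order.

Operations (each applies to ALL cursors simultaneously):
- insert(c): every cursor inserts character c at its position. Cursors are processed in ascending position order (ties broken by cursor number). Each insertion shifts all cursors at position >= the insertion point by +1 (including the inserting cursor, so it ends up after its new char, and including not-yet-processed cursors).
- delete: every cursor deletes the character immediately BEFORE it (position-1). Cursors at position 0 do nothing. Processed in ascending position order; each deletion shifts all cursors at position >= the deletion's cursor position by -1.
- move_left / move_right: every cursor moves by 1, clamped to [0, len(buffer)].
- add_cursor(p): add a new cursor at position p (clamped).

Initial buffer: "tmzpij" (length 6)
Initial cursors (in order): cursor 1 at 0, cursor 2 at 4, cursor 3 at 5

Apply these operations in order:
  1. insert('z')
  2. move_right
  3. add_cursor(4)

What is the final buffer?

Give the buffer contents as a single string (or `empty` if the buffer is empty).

After op 1 (insert('z')): buffer="ztmzpzizj" (len 9), cursors c1@1 c2@6 c3@8, authorship 1....2.3.
After op 2 (move_right): buffer="ztmzpzizj" (len 9), cursors c1@2 c2@7 c3@9, authorship 1....2.3.
After op 3 (add_cursor(4)): buffer="ztmzpzizj" (len 9), cursors c1@2 c4@4 c2@7 c3@9, authorship 1....2.3.

Answer: ztmzpzizj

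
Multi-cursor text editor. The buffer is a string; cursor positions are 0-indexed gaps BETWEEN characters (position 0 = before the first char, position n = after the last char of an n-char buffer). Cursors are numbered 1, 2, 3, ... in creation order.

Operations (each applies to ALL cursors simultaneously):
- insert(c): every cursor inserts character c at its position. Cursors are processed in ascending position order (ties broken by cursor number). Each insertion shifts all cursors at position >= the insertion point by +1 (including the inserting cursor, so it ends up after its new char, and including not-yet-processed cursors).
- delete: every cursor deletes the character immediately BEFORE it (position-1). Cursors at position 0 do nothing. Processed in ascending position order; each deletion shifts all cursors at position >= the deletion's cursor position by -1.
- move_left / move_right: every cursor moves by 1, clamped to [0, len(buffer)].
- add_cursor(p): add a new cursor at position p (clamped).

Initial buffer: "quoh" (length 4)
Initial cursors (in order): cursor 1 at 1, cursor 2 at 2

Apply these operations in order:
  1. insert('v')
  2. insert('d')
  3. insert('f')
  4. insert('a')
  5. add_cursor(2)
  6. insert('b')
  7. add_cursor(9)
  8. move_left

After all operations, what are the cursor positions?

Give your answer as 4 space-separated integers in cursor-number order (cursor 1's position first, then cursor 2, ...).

Answer: 6 12 2 8

Derivation:
After op 1 (insert('v')): buffer="qvuvoh" (len 6), cursors c1@2 c2@4, authorship .1.2..
After op 2 (insert('d')): buffer="qvduvdoh" (len 8), cursors c1@3 c2@6, authorship .11.22..
After op 3 (insert('f')): buffer="qvdfuvdfoh" (len 10), cursors c1@4 c2@8, authorship .111.222..
After op 4 (insert('a')): buffer="qvdfauvdfaoh" (len 12), cursors c1@5 c2@10, authorship .1111.2222..
After op 5 (add_cursor(2)): buffer="qvdfauvdfaoh" (len 12), cursors c3@2 c1@5 c2@10, authorship .1111.2222..
After op 6 (insert('b')): buffer="qvbdfabuvdfaboh" (len 15), cursors c3@3 c1@7 c2@13, authorship .131111.22222..
After op 7 (add_cursor(9)): buffer="qvbdfabuvdfaboh" (len 15), cursors c3@3 c1@7 c4@9 c2@13, authorship .131111.22222..
After op 8 (move_left): buffer="qvbdfabuvdfaboh" (len 15), cursors c3@2 c1@6 c4@8 c2@12, authorship .131111.22222..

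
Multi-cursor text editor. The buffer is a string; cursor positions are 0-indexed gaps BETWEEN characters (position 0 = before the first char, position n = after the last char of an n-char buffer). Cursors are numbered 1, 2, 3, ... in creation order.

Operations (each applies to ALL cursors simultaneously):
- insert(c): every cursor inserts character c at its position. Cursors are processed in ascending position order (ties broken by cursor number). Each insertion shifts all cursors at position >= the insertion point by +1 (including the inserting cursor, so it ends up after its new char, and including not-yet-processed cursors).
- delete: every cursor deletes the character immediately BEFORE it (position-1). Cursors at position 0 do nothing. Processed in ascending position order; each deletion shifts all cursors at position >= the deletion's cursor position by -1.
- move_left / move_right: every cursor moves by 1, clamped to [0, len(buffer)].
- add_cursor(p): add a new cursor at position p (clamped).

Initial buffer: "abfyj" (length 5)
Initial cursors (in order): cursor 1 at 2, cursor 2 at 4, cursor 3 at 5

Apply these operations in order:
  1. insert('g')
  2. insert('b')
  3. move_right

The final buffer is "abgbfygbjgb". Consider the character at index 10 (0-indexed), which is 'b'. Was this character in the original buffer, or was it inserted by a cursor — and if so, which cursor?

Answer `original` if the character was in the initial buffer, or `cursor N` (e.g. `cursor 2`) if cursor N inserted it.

Answer: cursor 3

Derivation:
After op 1 (insert('g')): buffer="abgfygjg" (len 8), cursors c1@3 c2@6 c3@8, authorship ..1..2.3
After op 2 (insert('b')): buffer="abgbfygbjgb" (len 11), cursors c1@4 c2@8 c3@11, authorship ..11..22.33
After op 3 (move_right): buffer="abgbfygbjgb" (len 11), cursors c1@5 c2@9 c3@11, authorship ..11..22.33
Authorship (.=original, N=cursor N): . . 1 1 . . 2 2 . 3 3
Index 10: author = 3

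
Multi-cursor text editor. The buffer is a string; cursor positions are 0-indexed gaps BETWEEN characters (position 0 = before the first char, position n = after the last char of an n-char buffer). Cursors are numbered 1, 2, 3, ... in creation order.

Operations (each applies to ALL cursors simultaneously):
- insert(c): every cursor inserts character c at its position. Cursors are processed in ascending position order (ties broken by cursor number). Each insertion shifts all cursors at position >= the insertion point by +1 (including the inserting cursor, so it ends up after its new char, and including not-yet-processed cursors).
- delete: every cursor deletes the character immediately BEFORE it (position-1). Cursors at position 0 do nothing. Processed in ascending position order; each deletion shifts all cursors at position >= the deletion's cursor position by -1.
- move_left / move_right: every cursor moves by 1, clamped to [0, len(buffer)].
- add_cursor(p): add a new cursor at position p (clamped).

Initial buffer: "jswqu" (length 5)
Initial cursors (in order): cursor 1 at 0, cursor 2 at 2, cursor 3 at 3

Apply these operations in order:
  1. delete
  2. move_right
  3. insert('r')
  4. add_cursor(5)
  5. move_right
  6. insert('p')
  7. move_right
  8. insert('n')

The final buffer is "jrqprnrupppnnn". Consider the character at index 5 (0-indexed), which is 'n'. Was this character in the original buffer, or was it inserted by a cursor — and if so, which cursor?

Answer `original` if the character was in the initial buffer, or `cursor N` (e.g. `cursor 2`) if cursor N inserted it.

After op 1 (delete): buffer="jqu" (len 3), cursors c1@0 c2@1 c3@1, authorship ...
After op 2 (move_right): buffer="jqu" (len 3), cursors c1@1 c2@2 c3@2, authorship ...
After op 3 (insert('r')): buffer="jrqrru" (len 6), cursors c1@2 c2@5 c3@5, authorship .1.23.
After op 4 (add_cursor(5)): buffer="jrqrru" (len 6), cursors c1@2 c2@5 c3@5 c4@5, authorship .1.23.
After op 5 (move_right): buffer="jrqrru" (len 6), cursors c1@3 c2@6 c3@6 c4@6, authorship .1.23.
After op 6 (insert('p')): buffer="jrqprruppp" (len 10), cursors c1@4 c2@10 c3@10 c4@10, authorship .1.123.234
After op 7 (move_right): buffer="jrqprruppp" (len 10), cursors c1@5 c2@10 c3@10 c4@10, authorship .1.123.234
After op 8 (insert('n')): buffer="jrqprnrupppnnn" (len 14), cursors c1@6 c2@14 c3@14 c4@14, authorship .1.1213.234234
Authorship (.=original, N=cursor N): . 1 . 1 2 1 3 . 2 3 4 2 3 4
Index 5: author = 1

Answer: cursor 1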